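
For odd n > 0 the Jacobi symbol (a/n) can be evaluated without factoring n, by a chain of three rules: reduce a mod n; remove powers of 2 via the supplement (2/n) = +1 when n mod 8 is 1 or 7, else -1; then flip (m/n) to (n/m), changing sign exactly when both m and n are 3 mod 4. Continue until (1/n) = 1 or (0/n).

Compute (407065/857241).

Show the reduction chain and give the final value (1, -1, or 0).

reciprocity: (407065/857241) = +1·(857241/407065) since 407065 mod 4 = 1, 857241 mod 4 = 1; sign now +1
(857241/407065) = (43111/407065)   [reduce mod 407065]
reciprocity: (43111/407065) = +1·(407065/43111) since 43111 mod 4 = 3, 407065 mod 4 = 1; sign now +1
(407065/43111) = (19066/43111)   [reduce mod 43111]
19066 = 2^1·9533; (2/43111) = +1 since 43111 mod 8 = 7, so (19066/43111) = (+1)^1·(9533/43111); sign now +1
reciprocity: (9533/43111) = +1·(43111/9533) since 9533 mod 4 = 1, 43111 mod 4 = 3; sign now +1
(43111/9533) = (4979/9533)   [reduce mod 9533]
reciprocity: (4979/9533) = +1·(9533/4979) since 4979 mod 4 = 3, 9533 mod 4 = 1; sign now +1
(9533/4979) = (4554/4979)   [reduce mod 4979]
4554 = 2^1·2277; (2/4979) = -1 since 4979 mod 8 = 3, so (4554/4979) = (-1)^1·(2277/4979); sign now -1
reciprocity: (2277/4979) = +1·(4979/2277) since 2277 mod 4 = 1, 4979 mod 4 = 3; sign now -1
(4979/2277) = (425/2277)   [reduce mod 2277]
reciprocity: (425/2277) = +1·(2277/425) since 425 mod 4 = 1, 2277 mod 4 = 1; sign now -1
(2277/425) = (152/425)   [reduce mod 425]
152 = 2^3·19; (2/425) = +1 since 425 mod 8 = 1, so (152/425) = (+1)^3·(19/425); sign now -1
reciprocity: (19/425) = +1·(425/19) since 19 mod 4 = 3, 425 mod 4 = 1; sign now -1
(425/19) = (7/19)   [reduce mod 19]
reciprocity: (7/19) = -1·(19/7) since 7 mod 4 = 3, 19 mod 4 = 3; sign now +1
(19/7) = (5/7)   [reduce mod 7]
reciprocity: (5/7) = +1·(7/5) since 5 mod 4 = 1, 7 mod 4 = 3; sign now +1
(7/5) = (2/5)   [reduce mod 5]
2 = 2^1·1; (2/5) = -1 since 5 mod 8 = 5, so (2/5) = (-1)^1·(1/5); sign now -1
(1/5) = 1; final value = sign = -1

-1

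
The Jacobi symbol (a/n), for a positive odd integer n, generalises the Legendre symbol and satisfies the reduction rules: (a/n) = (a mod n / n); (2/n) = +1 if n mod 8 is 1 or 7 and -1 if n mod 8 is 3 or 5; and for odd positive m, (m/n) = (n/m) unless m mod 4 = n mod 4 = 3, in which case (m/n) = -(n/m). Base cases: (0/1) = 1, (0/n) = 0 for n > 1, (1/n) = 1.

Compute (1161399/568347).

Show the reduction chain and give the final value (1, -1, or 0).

(1161399/568347) = (24705/568347)   [reduce mod 568347]
reciprocity: (24705/568347) = +1·(568347/24705) since 24705 mod 4 = 1, 568347 mod 4 = 3; sign now +1
(568347/24705) = (132/24705)   [reduce mod 24705]
132 = 2^2·33; (2/24705) = +1 since 24705 mod 8 = 1, so (132/24705) = (+1)^2·(33/24705); sign now +1
reciprocity: (33/24705) = +1·(24705/33) since 33 mod 4 = 1, 24705 mod 4 = 1; sign now +1
(24705/33) = (21/33)   [reduce mod 33]
reciprocity: (21/33) = +1·(33/21) since 21 mod 4 = 1, 33 mod 4 = 1; sign now +1
(33/21) = (12/21)   [reduce mod 21]
12 = 2^2·3; (2/21) = -1 since 21 mod 8 = 5, so (12/21) = (-1)^2·(3/21); sign now +1
reciprocity: (3/21) = +1·(21/3) since 3 mod 4 = 3, 21 mod 4 = 1; sign now +1
(21/3) = (0/3)   [reduce mod 3]
(0/3) = 0   [gcd(a, n) > 1]; final value = 0

0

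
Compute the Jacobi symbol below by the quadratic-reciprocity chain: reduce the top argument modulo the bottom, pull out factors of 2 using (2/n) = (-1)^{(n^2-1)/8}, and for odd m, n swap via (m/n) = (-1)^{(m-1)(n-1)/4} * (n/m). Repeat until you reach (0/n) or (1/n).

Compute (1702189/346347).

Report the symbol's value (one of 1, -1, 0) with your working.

(1702189/346347) = (316801/346347)   [reduce mod 346347]
reciprocity: (316801/346347) = +1·(346347/316801) since 316801 mod 4 = 1, 346347 mod 4 = 3; sign now +1
(346347/316801) = (29546/316801)   [reduce mod 316801]
29546 = 2^1·14773; (2/316801) = +1 since 316801 mod 8 = 1, so (29546/316801) = (+1)^1·(14773/316801); sign now +1
reciprocity: (14773/316801) = +1·(316801/14773) since 14773 mod 4 = 1, 316801 mod 4 = 1; sign now +1
(316801/14773) = (6568/14773)   [reduce mod 14773]
6568 = 2^3·821; (2/14773) = -1 since 14773 mod 8 = 5, so (6568/14773) = (-1)^3·(821/14773); sign now -1
reciprocity: (821/14773) = +1·(14773/821) since 821 mod 4 = 1, 14773 mod 4 = 1; sign now -1
(14773/821) = (816/821)   [reduce mod 821]
816 = 2^4·51; (2/821) = -1 since 821 mod 8 = 5, so (816/821) = (-1)^4·(51/821); sign now -1
reciprocity: (51/821) = +1·(821/51) since 51 mod 4 = 3, 821 mod 4 = 1; sign now -1
(821/51) = (5/51)   [reduce mod 51]
reciprocity: (5/51) = +1·(51/5) since 5 mod 4 = 1, 51 mod 4 = 3; sign now -1
(51/5) = (1/5)   [reduce mod 5]
(1/5) = 1; final value = sign = -1

-1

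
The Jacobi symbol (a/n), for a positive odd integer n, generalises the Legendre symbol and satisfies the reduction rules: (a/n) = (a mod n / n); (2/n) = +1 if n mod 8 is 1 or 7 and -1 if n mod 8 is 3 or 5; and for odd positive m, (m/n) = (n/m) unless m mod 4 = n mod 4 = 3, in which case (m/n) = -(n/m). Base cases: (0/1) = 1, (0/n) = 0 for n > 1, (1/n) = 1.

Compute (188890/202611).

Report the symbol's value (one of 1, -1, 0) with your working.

188890 = 2^1·94445; (2/202611) = -1 since 202611 mod 8 = 3, so (188890/202611) = (-1)^1·(94445/202611); sign now -1
reciprocity: (94445/202611) = +1·(202611/94445) since 94445 mod 4 = 1, 202611 mod 4 = 3; sign now -1
(202611/94445) = (13721/94445)   [reduce mod 94445]
reciprocity: (13721/94445) = +1·(94445/13721) since 13721 mod 4 = 1, 94445 mod 4 = 1; sign now -1
(94445/13721) = (12119/13721)   [reduce mod 13721]
reciprocity: (12119/13721) = +1·(13721/12119) since 12119 mod 4 = 3, 13721 mod 4 = 1; sign now -1
(13721/12119) = (1602/12119)   [reduce mod 12119]
1602 = 2^1·801; (2/12119) = +1 since 12119 mod 8 = 7, so (1602/12119) = (+1)^1·(801/12119); sign now -1
reciprocity: (801/12119) = +1·(12119/801) since 801 mod 4 = 1, 12119 mod 4 = 3; sign now -1
(12119/801) = (104/801)   [reduce mod 801]
104 = 2^3·13; (2/801) = +1 since 801 mod 8 = 1, so (104/801) = (+1)^3·(13/801); sign now -1
reciprocity: (13/801) = +1·(801/13) since 13 mod 4 = 1, 801 mod 4 = 1; sign now -1
(801/13) = (8/13)   [reduce mod 13]
8 = 2^3·1; (2/13) = -1 since 13 mod 8 = 5, so (8/13) = (-1)^3·(1/13); sign now +1
(1/13) = 1; final value = sign = +1

1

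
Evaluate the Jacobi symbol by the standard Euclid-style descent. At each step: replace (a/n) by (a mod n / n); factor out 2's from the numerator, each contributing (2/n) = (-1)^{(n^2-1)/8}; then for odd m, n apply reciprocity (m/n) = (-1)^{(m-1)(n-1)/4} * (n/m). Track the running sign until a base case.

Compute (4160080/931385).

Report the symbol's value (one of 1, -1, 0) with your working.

0

(4160080/931385) = (434540/931385)   [reduce mod 931385]
434540 = 2^2·108635; (2/931385) = +1 since 931385 mod 8 = 1, so (434540/931385) = (+1)^2·(108635/931385); sign now +1
reciprocity: (108635/931385) = +1·(931385/108635) since 108635 mod 4 = 3, 931385 mod 4 = 1; sign now +1
(931385/108635) = (62305/108635)   [reduce mod 108635]
reciprocity: (62305/108635) = +1·(108635/62305) since 62305 mod 4 = 1, 108635 mod 4 = 3; sign now +1
(108635/62305) = (46330/62305)   [reduce mod 62305]
46330 = 2^1·23165; (2/62305) = +1 since 62305 mod 8 = 1, so (46330/62305) = (+1)^1·(23165/62305); sign now +1
reciprocity: (23165/62305) = +1·(62305/23165) since 23165 mod 4 = 1, 62305 mod 4 = 1; sign now +1
(62305/23165) = (15975/23165)   [reduce mod 23165]
reciprocity: (15975/23165) = +1·(23165/15975) since 15975 mod 4 = 3, 23165 mod 4 = 1; sign now +1
(23165/15975) = (7190/15975)   [reduce mod 15975]
7190 = 2^1·3595; (2/15975) = +1 since 15975 mod 8 = 7, so (7190/15975) = (+1)^1·(3595/15975); sign now +1
reciprocity: (3595/15975) = -1·(15975/3595) since 3595 mod 4 = 3, 15975 mod 4 = 3; sign now -1
(15975/3595) = (1595/3595)   [reduce mod 3595]
reciprocity: (1595/3595) = -1·(3595/1595) since 1595 mod 4 = 3, 3595 mod 4 = 3; sign now +1
(3595/1595) = (405/1595)   [reduce mod 1595]
reciprocity: (405/1595) = +1·(1595/405) since 405 mod 4 = 1, 1595 mod 4 = 3; sign now +1
(1595/405) = (380/405)   [reduce mod 405]
380 = 2^2·95; (2/405) = -1 since 405 mod 8 = 5, so (380/405) = (-1)^2·(95/405); sign now +1
reciprocity: (95/405) = +1·(405/95) since 95 mod 4 = 3, 405 mod 4 = 1; sign now +1
(405/95) = (25/95)   [reduce mod 95]
reciprocity: (25/95) = +1·(95/25) since 25 mod 4 = 1, 95 mod 4 = 3; sign now +1
(95/25) = (20/25)   [reduce mod 25]
20 = 2^2·5; (2/25) = +1 since 25 mod 8 = 1, so (20/25) = (+1)^2·(5/25); sign now +1
reciprocity: (5/25) = +1·(25/5) since 5 mod 4 = 1, 25 mod 4 = 1; sign now +1
(25/5) = (0/5)   [reduce mod 5]
(0/5) = 0   [gcd(a, n) > 1]; final value = 0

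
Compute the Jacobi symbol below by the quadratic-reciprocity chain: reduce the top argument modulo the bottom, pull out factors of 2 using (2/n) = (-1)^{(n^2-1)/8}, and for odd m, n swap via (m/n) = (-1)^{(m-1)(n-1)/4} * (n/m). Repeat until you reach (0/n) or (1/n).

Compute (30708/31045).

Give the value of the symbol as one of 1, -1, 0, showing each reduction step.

30708 = 2^2·7677; (2/31045) = -1 since 31045 mod 8 = 5, so (30708/31045) = (-1)^2·(7677/31045); sign now +1
reciprocity: (7677/31045) = +1·(31045/7677) since 7677 mod 4 = 1, 31045 mod 4 = 1; sign now +1
(31045/7677) = (337/7677)   [reduce mod 7677]
reciprocity: (337/7677) = +1·(7677/337) since 337 mod 4 = 1, 7677 mod 4 = 1; sign now +1
(7677/337) = (263/337)   [reduce mod 337]
reciprocity: (263/337) = +1·(337/263) since 263 mod 4 = 3, 337 mod 4 = 1; sign now +1
(337/263) = (74/263)   [reduce mod 263]
74 = 2^1·37; (2/263) = +1 since 263 mod 8 = 7, so (74/263) = (+1)^1·(37/263); sign now +1
reciprocity: (37/263) = +1·(263/37) since 37 mod 4 = 1, 263 mod 4 = 3; sign now +1
(263/37) = (4/37)   [reduce mod 37]
4 = 2^2·1; (2/37) = -1 since 37 mod 8 = 5, so (4/37) = (-1)^2·(1/37); sign now +1
(1/37) = 1; final value = sign = +1

1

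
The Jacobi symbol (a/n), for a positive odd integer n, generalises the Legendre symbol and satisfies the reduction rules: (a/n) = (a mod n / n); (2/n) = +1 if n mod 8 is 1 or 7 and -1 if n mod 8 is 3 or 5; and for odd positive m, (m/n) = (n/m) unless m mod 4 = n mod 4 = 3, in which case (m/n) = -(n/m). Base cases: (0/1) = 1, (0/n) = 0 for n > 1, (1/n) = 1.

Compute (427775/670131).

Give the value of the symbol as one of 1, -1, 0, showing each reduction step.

flip (427775/670131) -> (670131/427775): both odd, 427775 mod 4 = 3, 670131 mod 4 = 3, so the flip contributes -1; sign now -1
(670131/427775): 670131 mod 427775 = 242356, so (670131/427775) = (242356/427775)
factor out 2^2: 242356 = 2^2·60589; with 427775 mod 8 = 7, (2/427775) = +1; sign now -1; continue with (60589/427775)
flip (60589/427775) -> (427775/60589): both odd, 60589 mod 4 = 1, 427775 mod 4 = 3, so the flip contributes +1; sign now -1
(427775/60589): 427775 mod 60589 = 3652, so (427775/60589) = (3652/60589)
factor out 2^2: 3652 = 2^2·913; with 60589 mod 8 = 5, (2/60589) = -1; sign now -1; continue with (913/60589)
flip (913/60589) -> (60589/913): both odd, 913 mod 4 = 1, 60589 mod 4 = 1, so the flip contributes +1; sign now -1
(60589/913): 60589 mod 913 = 331, so (60589/913) = (331/913)
flip (331/913) -> (913/331): both odd, 331 mod 4 = 3, 913 mod 4 = 1, so the flip contributes +1; sign now -1
(913/331): 913 mod 331 = 251, so (913/331) = (251/331)
flip (251/331) -> (331/251): both odd, 251 mod 4 = 3, 331 mod 4 = 3, so the flip contributes -1; sign now +1
(331/251): 331 mod 251 = 80, so (331/251) = (80/251)
factor out 2^4: 80 = 2^4·5; with 251 mod 8 = 3, (2/251) = -1; sign now +1; continue with (5/251)
flip (5/251) -> (251/5): both odd, 5 mod 4 = 1, 251 mod 4 = 3, so the flip contributes +1; sign now +1
(251/5): 251 mod 5 = 1, so (251/5) = (1/5)
reached (1/5) = 1, so the symbol is +1

1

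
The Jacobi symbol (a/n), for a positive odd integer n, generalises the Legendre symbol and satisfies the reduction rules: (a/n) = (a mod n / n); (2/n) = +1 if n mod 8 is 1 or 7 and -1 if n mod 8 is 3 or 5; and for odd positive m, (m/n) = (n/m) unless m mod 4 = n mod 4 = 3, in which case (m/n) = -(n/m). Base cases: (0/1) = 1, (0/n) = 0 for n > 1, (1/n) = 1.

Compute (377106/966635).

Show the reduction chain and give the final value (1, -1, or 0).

factor out 2^1: 377106 = 2^1·188553; with 966635 mod 8 = 3, (2/966635) = -1; sign now -1; continue with (188553/966635)
flip (188553/966635) -> (966635/188553): both odd, 188553 mod 4 = 1, 966635 mod 4 = 3, so the flip contributes +1; sign now -1
(966635/188553): 966635 mod 188553 = 23870, so (966635/188553) = (23870/188553)
factor out 2^1: 23870 = 2^1·11935; with 188553 mod 8 = 1, (2/188553) = +1; sign now -1; continue with (11935/188553)
flip (11935/188553) -> (188553/11935): both odd, 11935 mod 4 = 3, 188553 mod 4 = 1, so the flip contributes +1; sign now -1
(188553/11935): 188553 mod 11935 = 9528, so (188553/11935) = (9528/11935)
factor out 2^3: 9528 = 2^3·1191; with 11935 mod 8 = 7, (2/11935) = +1; sign now -1; continue with (1191/11935)
flip (1191/11935) -> (11935/1191): both odd, 1191 mod 4 = 3, 11935 mod 4 = 3, so the flip contributes -1; sign now +1
(11935/1191): 11935 mod 1191 = 25, so (11935/1191) = (25/1191)
flip (25/1191) -> (1191/25): both odd, 25 mod 4 = 1, 1191 mod 4 = 3, so the flip contributes +1; sign now +1
(1191/25): 1191 mod 25 = 16, so (1191/25) = (16/25)
factor out 2^4: 16 = 2^4·1; with 25 mod 8 = 1, (2/25) = +1; sign now +1; continue with (1/25)
reached (1/25) = 1, so the symbol is +1

1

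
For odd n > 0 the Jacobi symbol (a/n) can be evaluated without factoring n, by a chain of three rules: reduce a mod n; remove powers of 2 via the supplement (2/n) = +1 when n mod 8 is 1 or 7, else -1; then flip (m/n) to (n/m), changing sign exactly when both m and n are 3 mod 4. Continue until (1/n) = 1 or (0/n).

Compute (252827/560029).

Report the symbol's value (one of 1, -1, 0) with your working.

1

flip (252827/560029) -> (560029/252827): both odd, 252827 mod 4 = 3, 560029 mod 4 = 1, so the flip contributes +1; sign now +1
(560029/252827): 560029 mod 252827 = 54375, so (560029/252827) = (54375/252827)
flip (54375/252827) -> (252827/54375): both odd, 54375 mod 4 = 3, 252827 mod 4 = 3, so the flip contributes -1; sign now -1
(252827/54375): 252827 mod 54375 = 35327, so (252827/54375) = (35327/54375)
flip (35327/54375) -> (54375/35327): both odd, 35327 mod 4 = 3, 54375 mod 4 = 3, so the flip contributes -1; sign now +1
(54375/35327): 54375 mod 35327 = 19048, so (54375/35327) = (19048/35327)
factor out 2^3: 19048 = 2^3·2381; with 35327 mod 8 = 7, (2/35327) = +1; sign now +1; continue with (2381/35327)
flip (2381/35327) -> (35327/2381): both odd, 2381 mod 4 = 1, 35327 mod 4 = 3, so the flip contributes +1; sign now +1
(35327/2381): 35327 mod 2381 = 1993, so (35327/2381) = (1993/2381)
flip (1993/2381) -> (2381/1993): both odd, 1993 mod 4 = 1, 2381 mod 4 = 1, so the flip contributes +1; sign now +1
(2381/1993): 2381 mod 1993 = 388, so (2381/1993) = (388/1993)
factor out 2^2: 388 = 2^2·97; with 1993 mod 8 = 1, (2/1993) = +1; sign now +1; continue with (97/1993)
flip (97/1993) -> (1993/97): both odd, 97 mod 4 = 1, 1993 mod 4 = 1, so the flip contributes +1; sign now +1
(1993/97): 1993 mod 97 = 53, so (1993/97) = (53/97)
flip (53/97) -> (97/53): both odd, 53 mod 4 = 1, 97 mod 4 = 1, so the flip contributes +1; sign now +1
(97/53): 97 mod 53 = 44, so (97/53) = (44/53)
factor out 2^2: 44 = 2^2·11; with 53 mod 8 = 5, (2/53) = -1; sign now +1; continue with (11/53)
flip (11/53) -> (53/11): both odd, 11 mod 4 = 3, 53 mod 4 = 1, so the flip contributes +1; sign now +1
(53/11): 53 mod 11 = 9, so (53/11) = (9/11)
flip (9/11) -> (11/9): both odd, 9 mod 4 = 1, 11 mod 4 = 3, so the flip contributes +1; sign now +1
(11/9): 11 mod 9 = 2, so (11/9) = (2/9)
factor out 2^1: 2 = 2^1·1; with 9 mod 8 = 1, (2/9) = +1; sign now +1; continue with (1/9)
reached (1/9) = 1, so the symbol is +1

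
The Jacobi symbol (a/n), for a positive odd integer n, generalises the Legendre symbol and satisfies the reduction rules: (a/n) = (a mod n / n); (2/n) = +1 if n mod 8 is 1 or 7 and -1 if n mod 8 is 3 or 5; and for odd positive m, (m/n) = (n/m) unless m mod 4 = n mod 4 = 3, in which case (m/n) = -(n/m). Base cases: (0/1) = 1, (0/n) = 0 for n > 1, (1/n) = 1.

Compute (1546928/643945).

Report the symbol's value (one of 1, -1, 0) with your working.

(1546928/643945): 1546928 mod 643945 = 259038, so (1546928/643945) = (259038/643945)
factor out 2^1: 259038 = 2^1·129519; with 643945 mod 8 = 1, (2/643945) = +1; sign now +1; continue with (129519/643945)
flip (129519/643945) -> (643945/129519): both odd, 129519 mod 4 = 3, 643945 mod 4 = 1, so the flip contributes +1; sign now +1
(643945/129519): 643945 mod 129519 = 125869, so (643945/129519) = (125869/129519)
flip (125869/129519) -> (129519/125869): both odd, 125869 mod 4 = 1, 129519 mod 4 = 3, so the flip contributes +1; sign now +1
(129519/125869): 129519 mod 125869 = 3650, so (129519/125869) = (3650/125869)
factor out 2^1: 3650 = 2^1·1825; with 125869 mod 8 = 5, (2/125869) = -1; sign now -1; continue with (1825/125869)
flip (1825/125869) -> (125869/1825): both odd, 1825 mod 4 = 1, 125869 mod 4 = 1, so the flip contributes +1; sign now -1
(125869/1825): 125869 mod 1825 = 1769, so (125869/1825) = (1769/1825)
flip (1769/1825) -> (1825/1769): both odd, 1769 mod 4 = 1, 1825 mod 4 = 1, so the flip contributes +1; sign now -1
(1825/1769): 1825 mod 1769 = 56, so (1825/1769) = (56/1769)
factor out 2^3: 56 = 2^3·7; with 1769 mod 8 = 1, (2/1769) = +1; sign now -1; continue with (7/1769)
flip (7/1769) -> (1769/7): both odd, 7 mod 4 = 3, 1769 mod 4 = 1, so the flip contributes +1; sign now -1
(1769/7): 1769 mod 7 = 5, so (1769/7) = (5/7)
flip (5/7) -> (7/5): both odd, 5 mod 4 = 1, 7 mod 4 = 3, so the flip contributes +1; sign now -1
(7/5): 7 mod 5 = 2, so (7/5) = (2/5)
factor out 2^1: 2 = 2^1·1; with 5 mod 8 = 5, (2/5) = -1; sign now +1; continue with (1/5)
reached (1/5) = 1, so the symbol is +1

1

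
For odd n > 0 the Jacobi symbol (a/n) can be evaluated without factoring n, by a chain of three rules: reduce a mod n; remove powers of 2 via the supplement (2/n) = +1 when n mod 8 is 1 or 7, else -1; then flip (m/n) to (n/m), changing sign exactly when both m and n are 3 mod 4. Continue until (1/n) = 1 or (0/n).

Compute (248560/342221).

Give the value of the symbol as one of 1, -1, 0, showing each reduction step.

-1

248560 = 2^4·15535; (2/342221) = -1 since 342221 mod 8 = 5, so (248560/342221) = (-1)^4·(15535/342221); sign now +1
reciprocity: (15535/342221) = +1·(342221/15535) since 15535 mod 4 = 3, 342221 mod 4 = 1; sign now +1
(342221/15535) = (451/15535)   [reduce mod 15535]
reciprocity: (451/15535) = -1·(15535/451) since 451 mod 4 = 3, 15535 mod 4 = 3; sign now -1
(15535/451) = (201/451)   [reduce mod 451]
reciprocity: (201/451) = +1·(451/201) since 201 mod 4 = 1, 451 mod 4 = 3; sign now -1
(451/201) = (49/201)   [reduce mod 201]
reciprocity: (49/201) = +1·(201/49) since 49 mod 4 = 1, 201 mod 4 = 1; sign now -1
(201/49) = (5/49)   [reduce mod 49]
reciprocity: (5/49) = +1·(49/5) since 5 mod 4 = 1, 49 mod 4 = 1; sign now -1
(49/5) = (4/5)   [reduce mod 5]
4 = 2^2·1; (2/5) = -1 since 5 mod 8 = 5, so (4/5) = (-1)^2·(1/5); sign now -1
(1/5) = 1; final value = sign = -1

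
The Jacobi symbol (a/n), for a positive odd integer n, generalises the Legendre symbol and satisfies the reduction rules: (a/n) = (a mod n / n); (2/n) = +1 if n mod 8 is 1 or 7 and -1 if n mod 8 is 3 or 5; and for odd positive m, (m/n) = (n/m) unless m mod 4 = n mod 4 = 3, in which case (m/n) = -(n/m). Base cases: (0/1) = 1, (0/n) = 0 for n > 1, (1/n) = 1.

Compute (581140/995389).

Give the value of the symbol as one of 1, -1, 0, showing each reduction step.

1

factor out 2^2: 581140 = 2^2·145285; with 995389 mod 8 = 5, (2/995389) = -1; sign now +1; continue with (145285/995389)
flip (145285/995389) -> (995389/145285): both odd, 145285 mod 4 = 1, 995389 mod 4 = 1, so the flip contributes +1; sign now +1
(995389/145285): 995389 mod 145285 = 123679, so (995389/145285) = (123679/145285)
flip (123679/145285) -> (145285/123679): both odd, 123679 mod 4 = 3, 145285 mod 4 = 1, so the flip contributes +1; sign now +1
(145285/123679): 145285 mod 123679 = 21606, so (145285/123679) = (21606/123679)
factor out 2^1: 21606 = 2^1·10803; with 123679 mod 8 = 7, (2/123679) = +1; sign now +1; continue with (10803/123679)
flip (10803/123679) -> (123679/10803): both odd, 10803 mod 4 = 3, 123679 mod 4 = 3, so the flip contributes -1; sign now -1
(123679/10803): 123679 mod 10803 = 4846, so (123679/10803) = (4846/10803)
factor out 2^1: 4846 = 2^1·2423; with 10803 mod 8 = 3, (2/10803) = -1; sign now +1; continue with (2423/10803)
flip (2423/10803) -> (10803/2423): both odd, 2423 mod 4 = 3, 10803 mod 4 = 3, so the flip contributes -1; sign now -1
(10803/2423): 10803 mod 2423 = 1111, so (10803/2423) = (1111/2423)
flip (1111/2423) -> (2423/1111): both odd, 1111 mod 4 = 3, 2423 mod 4 = 3, so the flip contributes -1; sign now +1
(2423/1111): 2423 mod 1111 = 201, so (2423/1111) = (201/1111)
flip (201/1111) -> (1111/201): both odd, 201 mod 4 = 1, 1111 mod 4 = 3, so the flip contributes +1; sign now +1
(1111/201): 1111 mod 201 = 106, so (1111/201) = (106/201)
factor out 2^1: 106 = 2^1·53; with 201 mod 8 = 1, (2/201) = +1; sign now +1; continue with (53/201)
flip (53/201) -> (201/53): both odd, 53 mod 4 = 1, 201 mod 4 = 1, so the flip contributes +1; sign now +1
(201/53): 201 mod 53 = 42, so (201/53) = (42/53)
factor out 2^1: 42 = 2^1·21; with 53 mod 8 = 5, (2/53) = -1; sign now -1; continue with (21/53)
flip (21/53) -> (53/21): both odd, 21 mod 4 = 1, 53 mod 4 = 1, so the flip contributes +1; sign now -1
(53/21): 53 mod 21 = 11, so (53/21) = (11/21)
flip (11/21) -> (21/11): both odd, 11 mod 4 = 3, 21 mod 4 = 1, so the flip contributes +1; sign now -1
(21/11): 21 mod 11 = 10, so (21/11) = (10/11)
factor out 2^1: 10 = 2^1·5; with 11 mod 8 = 3, (2/11) = -1; sign now +1; continue with (5/11)
flip (5/11) -> (11/5): both odd, 5 mod 4 = 1, 11 mod 4 = 3, so the flip contributes +1; sign now +1
(11/5): 11 mod 5 = 1, so (11/5) = (1/5)
reached (1/5) = 1, so the symbol is +1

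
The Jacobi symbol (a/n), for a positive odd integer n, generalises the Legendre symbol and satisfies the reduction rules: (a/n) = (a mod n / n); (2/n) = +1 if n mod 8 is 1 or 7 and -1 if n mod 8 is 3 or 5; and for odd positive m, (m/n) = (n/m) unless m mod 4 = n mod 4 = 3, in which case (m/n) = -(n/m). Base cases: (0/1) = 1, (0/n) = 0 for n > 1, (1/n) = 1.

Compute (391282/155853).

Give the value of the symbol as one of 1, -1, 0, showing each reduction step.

(391282/155853): 391282 mod 155853 = 79576, so (391282/155853) = (79576/155853)
factor out 2^3: 79576 = 2^3·9947; with 155853 mod 8 = 5, (2/155853) = -1; sign now -1; continue with (9947/155853)
flip (9947/155853) -> (155853/9947): both odd, 9947 mod 4 = 3, 155853 mod 4 = 1, so the flip contributes +1; sign now -1
(155853/9947): 155853 mod 9947 = 6648, so (155853/9947) = (6648/9947)
factor out 2^3: 6648 = 2^3·831; with 9947 mod 8 = 3, (2/9947) = -1; sign now +1; continue with (831/9947)
flip (831/9947) -> (9947/831): both odd, 831 mod 4 = 3, 9947 mod 4 = 3, so the flip contributes -1; sign now -1
(9947/831): 9947 mod 831 = 806, so (9947/831) = (806/831)
factor out 2^1: 806 = 2^1·403; with 831 mod 8 = 7, (2/831) = +1; sign now -1; continue with (403/831)
flip (403/831) -> (831/403): both odd, 403 mod 4 = 3, 831 mod 4 = 3, so the flip contributes -1; sign now +1
(831/403): 831 mod 403 = 25, so (831/403) = (25/403)
flip (25/403) -> (403/25): both odd, 25 mod 4 = 1, 403 mod 4 = 3, so the flip contributes +1; sign now +1
(403/25): 403 mod 25 = 3, so (403/25) = (3/25)
flip (3/25) -> (25/3): both odd, 3 mod 4 = 3, 25 mod 4 = 1, so the flip contributes +1; sign now +1
(25/3): 25 mod 3 = 1, so (25/3) = (1/3)
reached (1/3) = 1, so the symbol is +1

1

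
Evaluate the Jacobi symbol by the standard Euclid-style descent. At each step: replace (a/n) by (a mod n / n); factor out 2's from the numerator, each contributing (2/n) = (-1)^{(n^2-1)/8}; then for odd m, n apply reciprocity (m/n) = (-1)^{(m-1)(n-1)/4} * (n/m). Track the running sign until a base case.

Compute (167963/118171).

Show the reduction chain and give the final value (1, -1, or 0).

(167963/118171): 167963 mod 118171 = 49792, so (167963/118171) = (49792/118171)
factor out 2^7: 49792 = 2^7·389; with 118171 mod 8 = 3, (2/118171) = -1; sign now -1; continue with (389/118171)
flip (389/118171) -> (118171/389): both odd, 389 mod 4 = 1, 118171 mod 4 = 3, so the flip contributes +1; sign now -1
(118171/389): 118171 mod 389 = 304, so (118171/389) = (304/389)
factor out 2^4: 304 = 2^4·19; with 389 mod 8 = 5, (2/389) = -1; sign now -1; continue with (19/389)
flip (19/389) -> (389/19): both odd, 19 mod 4 = 3, 389 mod 4 = 1, so the flip contributes +1; sign now -1
(389/19): 389 mod 19 = 9, so (389/19) = (9/19)
flip (9/19) -> (19/9): both odd, 9 mod 4 = 1, 19 mod 4 = 3, so the flip contributes +1; sign now -1
(19/9): 19 mod 9 = 1, so (19/9) = (1/9)
reached (1/9) = 1, so the symbol is -1

-1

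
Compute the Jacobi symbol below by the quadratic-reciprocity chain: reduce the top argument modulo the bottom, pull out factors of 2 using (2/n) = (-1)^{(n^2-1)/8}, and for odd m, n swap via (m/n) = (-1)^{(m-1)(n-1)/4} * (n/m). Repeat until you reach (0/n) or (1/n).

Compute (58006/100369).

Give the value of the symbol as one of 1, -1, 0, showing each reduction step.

1

58006 = 2^1·29003; (2/100369) = +1 since 100369 mod 8 = 1, so (58006/100369) = (+1)^1·(29003/100369); sign now +1
reciprocity: (29003/100369) = +1·(100369/29003) since 29003 mod 4 = 3, 100369 mod 4 = 1; sign now +1
(100369/29003) = (13360/29003)   [reduce mod 29003]
13360 = 2^4·835; (2/29003) = -1 since 29003 mod 8 = 3, so (13360/29003) = (-1)^4·(835/29003); sign now +1
reciprocity: (835/29003) = -1·(29003/835) since 835 mod 4 = 3, 29003 mod 4 = 3; sign now -1
(29003/835) = (613/835)   [reduce mod 835]
reciprocity: (613/835) = +1·(835/613) since 613 mod 4 = 1, 835 mod 4 = 3; sign now -1
(835/613) = (222/613)   [reduce mod 613]
222 = 2^1·111; (2/613) = -1 since 613 mod 8 = 5, so (222/613) = (-1)^1·(111/613); sign now +1
reciprocity: (111/613) = +1·(613/111) since 111 mod 4 = 3, 613 mod 4 = 1; sign now +1
(613/111) = (58/111)   [reduce mod 111]
58 = 2^1·29; (2/111) = +1 since 111 mod 8 = 7, so (58/111) = (+1)^1·(29/111); sign now +1
reciprocity: (29/111) = +1·(111/29) since 29 mod 4 = 1, 111 mod 4 = 3; sign now +1
(111/29) = (24/29)   [reduce mod 29]
24 = 2^3·3; (2/29) = -1 since 29 mod 8 = 5, so (24/29) = (-1)^3·(3/29); sign now -1
reciprocity: (3/29) = +1·(29/3) since 3 mod 4 = 3, 29 mod 4 = 1; sign now -1
(29/3) = (2/3)   [reduce mod 3]
2 = 2^1·1; (2/3) = -1 since 3 mod 8 = 3, so (2/3) = (-1)^1·(1/3); sign now +1
(1/3) = 1; final value = sign = +1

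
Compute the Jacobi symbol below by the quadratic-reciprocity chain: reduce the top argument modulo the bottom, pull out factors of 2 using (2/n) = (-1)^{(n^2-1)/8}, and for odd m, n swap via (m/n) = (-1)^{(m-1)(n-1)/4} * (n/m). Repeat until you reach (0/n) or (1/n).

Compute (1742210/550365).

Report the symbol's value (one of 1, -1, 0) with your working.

(1742210/550365): 1742210 mod 550365 = 91115, so (1742210/550365) = (91115/550365)
flip (91115/550365) -> (550365/91115): both odd, 91115 mod 4 = 3, 550365 mod 4 = 1, so the flip contributes +1; sign now +1
(550365/91115): 550365 mod 91115 = 3675, so (550365/91115) = (3675/91115)
flip (3675/91115) -> (91115/3675): both odd, 3675 mod 4 = 3, 91115 mod 4 = 3, so the flip contributes -1; sign now -1
(91115/3675): 91115 mod 3675 = 2915, so (91115/3675) = (2915/3675)
flip (2915/3675) -> (3675/2915): both odd, 2915 mod 4 = 3, 3675 mod 4 = 3, so the flip contributes -1; sign now +1
(3675/2915): 3675 mod 2915 = 760, so (3675/2915) = (760/2915)
factor out 2^3: 760 = 2^3·95; with 2915 mod 8 = 3, (2/2915) = -1; sign now -1; continue with (95/2915)
flip (95/2915) -> (2915/95): both odd, 95 mod 4 = 3, 2915 mod 4 = 3, so the flip contributes -1; sign now +1
(2915/95): 2915 mod 95 = 65, so (2915/95) = (65/95)
flip (65/95) -> (95/65): both odd, 65 mod 4 = 1, 95 mod 4 = 3, so the flip contributes +1; sign now +1
(95/65): 95 mod 65 = 30, so (95/65) = (30/65)
factor out 2^1: 30 = 2^1·15; with 65 mod 8 = 1, (2/65) = +1; sign now +1; continue with (15/65)
flip (15/65) -> (65/15): both odd, 15 mod 4 = 3, 65 mod 4 = 1, so the flip contributes +1; sign now +1
(65/15): 65 mod 15 = 5, so (65/15) = (5/15)
flip (5/15) -> (15/5): both odd, 5 mod 4 = 1, 15 mod 4 = 3, so the flip contributes +1; sign now +1
(15/5): 15 mod 5 = 0, so (15/5) = (0/5)
reached (0/5); gcd(a, n) > 1, so (0/5) = 0 and the symbol is 0

0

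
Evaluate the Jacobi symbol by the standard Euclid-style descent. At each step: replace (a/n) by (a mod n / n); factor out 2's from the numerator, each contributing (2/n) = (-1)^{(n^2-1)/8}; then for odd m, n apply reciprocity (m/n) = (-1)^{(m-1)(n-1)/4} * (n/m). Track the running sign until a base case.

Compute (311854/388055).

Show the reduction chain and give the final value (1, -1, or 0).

311854 = 2^1·155927; (2/388055) = +1 since 388055 mod 8 = 7, so (311854/388055) = (+1)^1·(155927/388055); sign now +1
reciprocity: (155927/388055) = -1·(388055/155927) since 155927 mod 4 = 3, 388055 mod 4 = 3; sign now -1
(388055/155927) = (76201/155927)   [reduce mod 155927]
reciprocity: (76201/155927) = +1·(155927/76201) since 76201 mod 4 = 1, 155927 mod 4 = 3; sign now -1
(155927/76201) = (3525/76201)   [reduce mod 76201]
reciprocity: (3525/76201) = +1·(76201/3525) since 3525 mod 4 = 1, 76201 mod 4 = 1; sign now -1
(76201/3525) = (2176/3525)   [reduce mod 3525]
2176 = 2^7·17; (2/3525) = -1 since 3525 mod 8 = 5, so (2176/3525) = (-1)^7·(17/3525); sign now +1
reciprocity: (17/3525) = +1·(3525/17) since 17 mod 4 = 1, 3525 mod 4 = 1; sign now +1
(3525/17) = (6/17)   [reduce mod 17]
6 = 2^1·3; (2/17) = +1 since 17 mod 8 = 1, so (6/17) = (+1)^1·(3/17); sign now +1
reciprocity: (3/17) = +1·(17/3) since 3 mod 4 = 3, 17 mod 4 = 1; sign now +1
(17/3) = (2/3)   [reduce mod 3]
2 = 2^1·1; (2/3) = -1 since 3 mod 8 = 3, so (2/3) = (-1)^1·(1/3); sign now -1
(1/3) = 1; final value = sign = -1

-1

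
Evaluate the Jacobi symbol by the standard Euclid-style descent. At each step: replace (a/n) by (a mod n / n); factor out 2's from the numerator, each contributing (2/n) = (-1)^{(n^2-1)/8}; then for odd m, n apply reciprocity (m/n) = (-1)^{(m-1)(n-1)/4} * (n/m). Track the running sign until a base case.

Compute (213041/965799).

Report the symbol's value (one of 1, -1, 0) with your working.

flip (213041/965799) -> (965799/213041): both odd, 213041 mod 4 = 1, 965799 mod 4 = 3, so the flip contributes +1; sign now +1
(965799/213041): 965799 mod 213041 = 113635, so (965799/213041) = (113635/213041)
flip (113635/213041) -> (213041/113635): both odd, 113635 mod 4 = 3, 213041 mod 4 = 1, so the flip contributes +1; sign now +1
(213041/113635): 213041 mod 113635 = 99406, so (213041/113635) = (99406/113635)
factor out 2^1: 99406 = 2^1·49703; with 113635 mod 8 = 3, (2/113635) = -1; sign now -1; continue with (49703/113635)
flip (49703/113635) -> (113635/49703): both odd, 49703 mod 4 = 3, 113635 mod 4 = 3, so the flip contributes -1; sign now +1
(113635/49703): 113635 mod 49703 = 14229, so (113635/49703) = (14229/49703)
flip (14229/49703) -> (49703/14229): both odd, 14229 mod 4 = 1, 49703 mod 4 = 3, so the flip contributes +1; sign now +1
(49703/14229): 49703 mod 14229 = 7016, so (49703/14229) = (7016/14229)
factor out 2^3: 7016 = 2^3·877; with 14229 mod 8 = 5, (2/14229) = -1; sign now -1; continue with (877/14229)
flip (877/14229) -> (14229/877): both odd, 877 mod 4 = 1, 14229 mod 4 = 1, so the flip contributes +1; sign now -1
(14229/877): 14229 mod 877 = 197, so (14229/877) = (197/877)
flip (197/877) -> (877/197): both odd, 197 mod 4 = 1, 877 mod 4 = 1, so the flip contributes +1; sign now -1
(877/197): 877 mod 197 = 89, so (877/197) = (89/197)
flip (89/197) -> (197/89): both odd, 89 mod 4 = 1, 197 mod 4 = 1, so the flip contributes +1; sign now -1
(197/89): 197 mod 89 = 19, so (197/89) = (19/89)
flip (19/89) -> (89/19): both odd, 19 mod 4 = 3, 89 mod 4 = 1, so the flip contributes +1; sign now -1
(89/19): 89 mod 19 = 13, so (89/19) = (13/19)
flip (13/19) -> (19/13): both odd, 13 mod 4 = 1, 19 mod 4 = 3, so the flip contributes +1; sign now -1
(19/13): 19 mod 13 = 6, so (19/13) = (6/13)
factor out 2^1: 6 = 2^1·3; with 13 mod 8 = 5, (2/13) = -1; sign now +1; continue with (3/13)
flip (3/13) -> (13/3): both odd, 3 mod 4 = 3, 13 mod 4 = 1, so the flip contributes +1; sign now +1
(13/3): 13 mod 3 = 1, so (13/3) = (1/3)
reached (1/3) = 1, so the symbol is +1

1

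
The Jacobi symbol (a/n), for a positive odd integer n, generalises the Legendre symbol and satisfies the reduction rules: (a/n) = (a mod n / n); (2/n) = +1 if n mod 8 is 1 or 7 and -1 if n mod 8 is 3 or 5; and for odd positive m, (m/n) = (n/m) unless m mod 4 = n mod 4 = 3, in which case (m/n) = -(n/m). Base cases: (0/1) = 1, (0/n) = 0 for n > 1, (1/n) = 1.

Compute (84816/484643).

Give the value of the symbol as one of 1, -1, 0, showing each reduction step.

-1

84816 = 2^4·5301; (2/484643) = -1 since 484643 mod 8 = 3, so (84816/484643) = (-1)^4·(5301/484643); sign now +1
reciprocity: (5301/484643) = +1·(484643/5301) since 5301 mod 4 = 1, 484643 mod 4 = 3; sign now +1
(484643/5301) = (2252/5301)   [reduce mod 5301]
2252 = 2^2·563; (2/5301) = -1 since 5301 mod 8 = 5, so (2252/5301) = (-1)^2·(563/5301); sign now +1
reciprocity: (563/5301) = +1·(5301/563) since 563 mod 4 = 3, 5301 mod 4 = 1; sign now +1
(5301/563) = (234/563)   [reduce mod 563]
234 = 2^1·117; (2/563) = -1 since 563 mod 8 = 3, so (234/563) = (-1)^1·(117/563); sign now -1
reciprocity: (117/563) = +1·(563/117) since 117 mod 4 = 1, 563 mod 4 = 3; sign now -1
(563/117) = (95/117)   [reduce mod 117]
reciprocity: (95/117) = +1·(117/95) since 95 mod 4 = 3, 117 mod 4 = 1; sign now -1
(117/95) = (22/95)   [reduce mod 95]
22 = 2^1·11; (2/95) = +1 since 95 mod 8 = 7, so (22/95) = (+1)^1·(11/95); sign now -1
reciprocity: (11/95) = -1·(95/11) since 11 mod 4 = 3, 95 mod 4 = 3; sign now +1
(95/11) = (7/11)   [reduce mod 11]
reciprocity: (7/11) = -1·(11/7) since 7 mod 4 = 3, 11 mod 4 = 3; sign now -1
(11/7) = (4/7)   [reduce mod 7]
4 = 2^2·1; (2/7) = +1 since 7 mod 8 = 7, so (4/7) = (+1)^2·(1/7); sign now -1
(1/7) = 1; final value = sign = -1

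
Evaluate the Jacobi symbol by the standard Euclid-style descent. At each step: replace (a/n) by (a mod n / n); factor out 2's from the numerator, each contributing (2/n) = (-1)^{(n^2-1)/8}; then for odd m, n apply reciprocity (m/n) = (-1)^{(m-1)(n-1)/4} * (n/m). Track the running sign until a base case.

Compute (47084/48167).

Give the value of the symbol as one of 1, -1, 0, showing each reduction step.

-1

47084 = 2^2·11771; (2/48167) = +1 since 48167 mod 8 = 7, so (47084/48167) = (+1)^2·(11771/48167); sign now +1
reciprocity: (11771/48167) = -1·(48167/11771) since 11771 mod 4 = 3, 48167 mod 4 = 3; sign now -1
(48167/11771) = (1083/11771)   [reduce mod 11771]
reciprocity: (1083/11771) = -1·(11771/1083) since 1083 mod 4 = 3, 11771 mod 4 = 3; sign now +1
(11771/1083) = (941/1083)   [reduce mod 1083]
reciprocity: (941/1083) = +1·(1083/941) since 941 mod 4 = 1, 1083 mod 4 = 3; sign now +1
(1083/941) = (142/941)   [reduce mod 941]
142 = 2^1·71; (2/941) = -1 since 941 mod 8 = 5, so (142/941) = (-1)^1·(71/941); sign now -1
reciprocity: (71/941) = +1·(941/71) since 71 mod 4 = 3, 941 mod 4 = 1; sign now -1
(941/71) = (18/71)   [reduce mod 71]
18 = 2^1·9; (2/71) = +1 since 71 mod 8 = 7, so (18/71) = (+1)^1·(9/71); sign now -1
reciprocity: (9/71) = +1·(71/9) since 9 mod 4 = 1, 71 mod 4 = 3; sign now -1
(71/9) = (8/9)   [reduce mod 9]
8 = 2^3·1; (2/9) = +1 since 9 mod 8 = 1, so (8/9) = (+1)^3·(1/9); sign now -1
(1/9) = 1; final value = sign = -1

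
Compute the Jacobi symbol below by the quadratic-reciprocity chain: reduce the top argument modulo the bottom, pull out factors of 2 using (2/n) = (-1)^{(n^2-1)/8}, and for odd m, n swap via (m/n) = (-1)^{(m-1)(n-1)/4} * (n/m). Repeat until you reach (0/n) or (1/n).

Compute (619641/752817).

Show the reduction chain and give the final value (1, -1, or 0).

0

reciprocity: (619641/752817) = +1·(752817/619641) since 619641 mod 4 = 1, 752817 mod 4 = 1; sign now +1
(752817/619641) = (133176/619641)   [reduce mod 619641]
133176 = 2^3·16647; (2/619641) = +1 since 619641 mod 8 = 1, so (133176/619641) = (+1)^3·(16647/619641); sign now +1
reciprocity: (16647/619641) = +1·(619641/16647) since 16647 mod 4 = 3, 619641 mod 4 = 1; sign now +1
(619641/16647) = (3702/16647)   [reduce mod 16647]
3702 = 2^1·1851; (2/16647) = +1 since 16647 mod 8 = 7, so (3702/16647) = (+1)^1·(1851/16647); sign now +1
reciprocity: (1851/16647) = -1·(16647/1851) since 1851 mod 4 = 3, 16647 mod 4 = 3; sign now -1
(16647/1851) = (1839/1851)   [reduce mod 1851]
reciprocity: (1839/1851) = -1·(1851/1839) since 1839 mod 4 = 3, 1851 mod 4 = 3; sign now +1
(1851/1839) = (12/1839)   [reduce mod 1839]
12 = 2^2·3; (2/1839) = +1 since 1839 mod 8 = 7, so (12/1839) = (+1)^2·(3/1839); sign now +1
reciprocity: (3/1839) = -1·(1839/3) since 3 mod 4 = 3, 1839 mod 4 = 3; sign now -1
(1839/3) = (0/3)   [reduce mod 3]
(0/3) = 0   [gcd(a, n) > 1]; final value = 0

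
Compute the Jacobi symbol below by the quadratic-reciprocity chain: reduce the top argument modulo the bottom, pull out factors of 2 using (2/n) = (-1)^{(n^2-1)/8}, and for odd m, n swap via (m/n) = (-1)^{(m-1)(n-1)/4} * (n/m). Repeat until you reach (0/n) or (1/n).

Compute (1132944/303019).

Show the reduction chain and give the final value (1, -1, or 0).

1

(1132944/303019) = (223887/303019)   [reduce mod 303019]
reciprocity: (223887/303019) = -1·(303019/223887) since 223887 mod 4 = 3, 303019 mod 4 = 3; sign now -1
(303019/223887) = (79132/223887)   [reduce mod 223887]
79132 = 2^2·19783; (2/223887) = +1 since 223887 mod 8 = 7, so (79132/223887) = (+1)^2·(19783/223887); sign now -1
reciprocity: (19783/223887) = -1·(223887/19783) since 19783 mod 4 = 3, 223887 mod 4 = 3; sign now +1
(223887/19783) = (6274/19783)   [reduce mod 19783]
6274 = 2^1·3137; (2/19783) = +1 since 19783 mod 8 = 7, so (6274/19783) = (+1)^1·(3137/19783); sign now +1
reciprocity: (3137/19783) = +1·(19783/3137) since 3137 mod 4 = 1, 19783 mod 4 = 3; sign now +1
(19783/3137) = (961/3137)   [reduce mod 3137]
reciprocity: (961/3137) = +1·(3137/961) since 961 mod 4 = 1, 3137 mod 4 = 1; sign now +1
(3137/961) = (254/961)   [reduce mod 961]
254 = 2^1·127; (2/961) = +1 since 961 mod 8 = 1, so (254/961) = (+1)^1·(127/961); sign now +1
reciprocity: (127/961) = +1·(961/127) since 127 mod 4 = 3, 961 mod 4 = 1; sign now +1
(961/127) = (72/127)   [reduce mod 127]
72 = 2^3·9; (2/127) = +1 since 127 mod 8 = 7, so (72/127) = (+1)^3·(9/127); sign now +1
reciprocity: (9/127) = +1·(127/9) since 9 mod 4 = 1, 127 mod 4 = 3; sign now +1
(127/9) = (1/9)   [reduce mod 9]
(1/9) = 1; final value = sign = +1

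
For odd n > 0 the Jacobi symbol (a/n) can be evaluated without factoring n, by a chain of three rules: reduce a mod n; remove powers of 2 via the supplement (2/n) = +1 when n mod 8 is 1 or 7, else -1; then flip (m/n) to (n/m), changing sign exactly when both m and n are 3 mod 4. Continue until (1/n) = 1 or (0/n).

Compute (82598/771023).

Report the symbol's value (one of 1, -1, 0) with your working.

-1

factor out 2^1: 82598 = 2^1·41299; with 771023 mod 8 = 7, (2/771023) = +1; sign now +1; continue with (41299/771023)
flip (41299/771023) -> (771023/41299): both odd, 41299 mod 4 = 3, 771023 mod 4 = 3, so the flip contributes -1; sign now -1
(771023/41299): 771023 mod 41299 = 27641, so (771023/41299) = (27641/41299)
flip (27641/41299) -> (41299/27641): both odd, 27641 mod 4 = 1, 41299 mod 4 = 3, so the flip contributes +1; sign now -1
(41299/27641): 41299 mod 27641 = 13658, so (41299/27641) = (13658/27641)
factor out 2^1: 13658 = 2^1·6829; with 27641 mod 8 = 1, (2/27641) = +1; sign now -1; continue with (6829/27641)
flip (6829/27641) -> (27641/6829): both odd, 6829 mod 4 = 1, 27641 mod 4 = 1, so the flip contributes +1; sign now -1
(27641/6829): 27641 mod 6829 = 325, so (27641/6829) = (325/6829)
flip (325/6829) -> (6829/325): both odd, 325 mod 4 = 1, 6829 mod 4 = 1, so the flip contributes +1; sign now -1
(6829/325): 6829 mod 325 = 4, so (6829/325) = (4/325)
factor out 2^2: 4 = 2^2·1; with 325 mod 8 = 5, (2/325) = -1; sign now -1; continue with (1/325)
reached (1/325) = 1, so the symbol is -1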